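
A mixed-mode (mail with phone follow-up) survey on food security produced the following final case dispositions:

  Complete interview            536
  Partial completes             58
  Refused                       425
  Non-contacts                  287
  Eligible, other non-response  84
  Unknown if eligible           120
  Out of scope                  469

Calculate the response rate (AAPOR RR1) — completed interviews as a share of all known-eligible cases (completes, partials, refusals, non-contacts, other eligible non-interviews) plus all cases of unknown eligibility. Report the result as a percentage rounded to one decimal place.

35.5%

Top = 536
Denominator = 536 + 58 + 425 + 287 + 84 + 120 = 1510
RR1 = 536 / 1510 = 0.3550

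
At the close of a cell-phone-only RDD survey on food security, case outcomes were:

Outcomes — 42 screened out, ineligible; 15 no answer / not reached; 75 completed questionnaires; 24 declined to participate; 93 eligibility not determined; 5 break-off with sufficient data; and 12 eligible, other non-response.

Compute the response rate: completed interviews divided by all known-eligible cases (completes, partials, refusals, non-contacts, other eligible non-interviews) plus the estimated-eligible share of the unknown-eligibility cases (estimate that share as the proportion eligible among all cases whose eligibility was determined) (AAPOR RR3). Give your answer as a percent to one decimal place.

Numerator: 75
Eligible (known): 75 + 5 + 24 + 15 + 12 = 131
e = 131 / (131 + 42) = 131 / 173 = 0.7572
Eligible share of unknowns: 0.7572 × 93 = 70.42
Denominator: 131 + 70.42 = 201.42
RR3 = 75 / 201.42 = 0.3724

37.2%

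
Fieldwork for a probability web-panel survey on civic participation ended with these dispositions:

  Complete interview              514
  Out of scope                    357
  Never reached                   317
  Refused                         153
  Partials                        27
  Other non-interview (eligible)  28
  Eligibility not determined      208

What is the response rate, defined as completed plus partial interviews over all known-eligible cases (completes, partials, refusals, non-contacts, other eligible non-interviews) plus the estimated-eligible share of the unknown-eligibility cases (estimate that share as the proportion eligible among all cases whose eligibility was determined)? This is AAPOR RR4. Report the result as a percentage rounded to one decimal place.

Num = 514 + 27 = 541
Determined eligible = 514 + 27 + 153 + 317 + 28 = 1039
e = 1039 / (1039 + 357) = 1039 / 1396 = 0.7443
Eligible share of unknowns = 0.7443 × 208 = 154.81
Denom = 1039 + 154.81 = 1193.81
RR4 = 541 / 1193.81 = 0.4532

45.3%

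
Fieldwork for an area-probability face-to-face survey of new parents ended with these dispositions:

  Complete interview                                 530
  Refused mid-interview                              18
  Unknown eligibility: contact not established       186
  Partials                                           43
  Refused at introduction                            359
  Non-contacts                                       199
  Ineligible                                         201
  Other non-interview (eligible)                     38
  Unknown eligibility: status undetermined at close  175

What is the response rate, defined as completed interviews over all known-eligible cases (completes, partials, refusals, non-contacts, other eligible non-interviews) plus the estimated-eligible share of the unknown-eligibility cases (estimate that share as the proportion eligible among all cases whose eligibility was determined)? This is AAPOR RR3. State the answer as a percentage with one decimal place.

35.4%

Refusal or break-off = 359 + 18 = 377
Undetermined eligibility = 186 + 175 = 361
Top → 530
Eligible (known) → 530 + 43 + 377 + 199 + 38 = 1187
e = 1187 / (1187 + 201) = 1187 / 1388 = 0.8552
Eligible share of unknowns → 0.8552 × 361 = 308.73
Base → 1187 + 308.73 = 1495.73
RR3 = 530 / 1495.73 = 0.3543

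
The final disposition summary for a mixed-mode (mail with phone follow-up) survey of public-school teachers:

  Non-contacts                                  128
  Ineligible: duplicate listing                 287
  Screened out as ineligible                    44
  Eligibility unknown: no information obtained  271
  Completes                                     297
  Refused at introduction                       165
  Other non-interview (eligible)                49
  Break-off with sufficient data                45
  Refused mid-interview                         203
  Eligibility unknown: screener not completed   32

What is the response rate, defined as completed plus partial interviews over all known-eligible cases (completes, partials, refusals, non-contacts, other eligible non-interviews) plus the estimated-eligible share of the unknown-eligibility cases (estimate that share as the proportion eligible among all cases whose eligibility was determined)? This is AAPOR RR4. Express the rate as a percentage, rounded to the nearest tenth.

Refusals = 165 + 203 = 368
Unknown if eligible = 32 + 271 = 303
Ineligible = 44 + 287 = 331
Numerator: 297 + 45 = 342
Determined eligible: 297 + 45 + 368 + 128 + 49 = 887
e = 887 / (887 + 331) = 887 / 1218 = 0.7282
Eligible share of unknowns: 0.7282 × 303 = 220.64
Base: 887 + 220.64 = 1107.64
RR4 = 342 / 1107.64 = 0.3088

30.9%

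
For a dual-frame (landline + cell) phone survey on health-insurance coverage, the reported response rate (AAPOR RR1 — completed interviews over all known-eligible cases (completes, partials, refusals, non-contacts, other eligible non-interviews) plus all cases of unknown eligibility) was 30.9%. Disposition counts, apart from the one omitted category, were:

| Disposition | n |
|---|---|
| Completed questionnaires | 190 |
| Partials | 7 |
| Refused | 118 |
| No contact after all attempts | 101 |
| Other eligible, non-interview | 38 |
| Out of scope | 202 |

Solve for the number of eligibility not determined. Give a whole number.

RR1 = 190 / D = 0.309
D = 190 / 0.309 = 614.9
Remaining denominator categories sum to 454
eligibility not determined = 614.9 − 454 ≈ 161

161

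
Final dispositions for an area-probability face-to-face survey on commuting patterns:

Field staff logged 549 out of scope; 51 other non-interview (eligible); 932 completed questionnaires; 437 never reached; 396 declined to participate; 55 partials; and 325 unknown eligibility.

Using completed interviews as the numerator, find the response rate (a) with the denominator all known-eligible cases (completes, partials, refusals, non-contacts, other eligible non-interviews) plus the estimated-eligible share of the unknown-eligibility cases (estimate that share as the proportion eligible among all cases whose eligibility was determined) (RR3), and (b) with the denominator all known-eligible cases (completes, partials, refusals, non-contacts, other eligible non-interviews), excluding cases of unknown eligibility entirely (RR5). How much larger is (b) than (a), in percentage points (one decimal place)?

5.9

Num: 932
Determined eligible: 932 + 55 + 396 + 437 + 51 = 1871
e = 1871 / (1871 + 549) = 1871 / 2420 = 0.7731
Estimated eligible among unknowns: 0.7731 × 325 = 251.26
Base: 1871 + 251.26 = 2122.26
RR3 = 932 / 2122.26 = 0.4392
Base: 932 + 55 + 396 + 437 + 51 = 1871
RR5 = 932 / 1871 = 0.4981
Difference = 49.81 − 43.92 = 5.89 percentage points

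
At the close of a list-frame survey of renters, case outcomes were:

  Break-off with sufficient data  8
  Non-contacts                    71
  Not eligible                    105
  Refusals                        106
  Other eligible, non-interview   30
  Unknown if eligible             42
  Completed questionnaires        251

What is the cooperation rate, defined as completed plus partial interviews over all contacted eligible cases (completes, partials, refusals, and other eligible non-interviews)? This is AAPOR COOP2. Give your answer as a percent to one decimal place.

Top → 251 + 8 = 259
Denom → 251 + 8 + 106 + 30 = 395
COOP2 = 259 / 395 = 0.6557

65.6%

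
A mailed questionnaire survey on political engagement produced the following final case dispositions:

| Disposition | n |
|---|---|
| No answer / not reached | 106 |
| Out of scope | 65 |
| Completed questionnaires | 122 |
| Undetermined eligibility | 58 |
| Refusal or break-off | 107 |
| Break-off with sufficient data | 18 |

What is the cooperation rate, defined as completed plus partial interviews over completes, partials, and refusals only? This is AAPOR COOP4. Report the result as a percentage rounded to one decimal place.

Top: 122 + 18 = 140
Base: 122 + 18 + 107 = 247
COOP4 = 140 / 247 = 0.5668

56.7%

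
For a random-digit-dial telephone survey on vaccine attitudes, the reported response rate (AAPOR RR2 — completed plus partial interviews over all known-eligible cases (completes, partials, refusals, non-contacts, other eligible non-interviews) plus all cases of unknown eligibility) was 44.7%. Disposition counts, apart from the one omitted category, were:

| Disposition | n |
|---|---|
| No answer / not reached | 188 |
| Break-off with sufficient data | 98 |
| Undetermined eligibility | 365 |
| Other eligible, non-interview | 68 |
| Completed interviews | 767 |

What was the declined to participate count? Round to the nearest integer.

449

Numerator: 767 + 98 = 865
RR2 = 865 / D = 0.447
D = 865 / 0.447 = 1935.1
Remaining denominator categories sum to 1486
declined to participate = 1935.1 − 1486 ≈ 449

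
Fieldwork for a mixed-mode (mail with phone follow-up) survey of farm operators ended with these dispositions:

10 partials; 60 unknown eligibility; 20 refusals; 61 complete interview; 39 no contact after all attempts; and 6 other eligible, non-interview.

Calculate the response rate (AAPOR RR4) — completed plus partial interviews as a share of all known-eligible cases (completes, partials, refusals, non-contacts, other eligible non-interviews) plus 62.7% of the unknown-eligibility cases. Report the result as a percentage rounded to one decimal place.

40.9%

Top: 61 + 10 = 71
Determined eligible: 61 + 10 + 20 + 39 + 6 = 136
Eligible share of unknowns: 0.6270 × 60 = 37.62
Denom: 136 + 37.62 = 173.62
RR4 = 71 / 173.62 = 0.4089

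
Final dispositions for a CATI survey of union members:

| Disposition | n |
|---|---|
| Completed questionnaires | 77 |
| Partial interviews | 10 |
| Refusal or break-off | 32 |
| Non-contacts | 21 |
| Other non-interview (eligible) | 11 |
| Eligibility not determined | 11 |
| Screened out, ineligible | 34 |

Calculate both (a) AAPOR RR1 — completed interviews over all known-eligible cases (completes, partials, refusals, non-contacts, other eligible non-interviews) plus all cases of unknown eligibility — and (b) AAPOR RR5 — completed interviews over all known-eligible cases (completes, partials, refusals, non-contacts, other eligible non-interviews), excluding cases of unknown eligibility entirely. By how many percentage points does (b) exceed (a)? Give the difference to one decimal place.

Num → 77
Denom → 77 + 10 + 32 + 21 + 11 + 11 = 162
RR1 = 77 / 162 = 0.4753
Denom → 77 + 10 + 32 + 21 + 11 = 151
RR5 = 77 / 151 = 0.5099
Difference = 50.99 − 47.53 = 3.46 percentage points

3.5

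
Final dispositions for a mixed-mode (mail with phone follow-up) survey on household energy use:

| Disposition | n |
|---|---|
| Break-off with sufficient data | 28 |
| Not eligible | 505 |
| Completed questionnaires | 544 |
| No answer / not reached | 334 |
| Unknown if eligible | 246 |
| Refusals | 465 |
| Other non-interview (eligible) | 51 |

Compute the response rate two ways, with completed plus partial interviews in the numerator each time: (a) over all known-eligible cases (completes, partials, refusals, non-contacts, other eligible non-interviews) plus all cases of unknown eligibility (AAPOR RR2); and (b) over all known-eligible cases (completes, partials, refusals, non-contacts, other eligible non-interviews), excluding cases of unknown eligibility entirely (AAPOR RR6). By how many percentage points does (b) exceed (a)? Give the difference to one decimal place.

5.9

Num: 544 + 28 = 572
Denominator: 544 + 28 + 465 + 334 + 51 + 246 = 1668
RR2 = 572 / 1668 = 0.3429
Denominator: 544 + 28 + 465 + 334 + 51 = 1422
RR6 = 572 / 1422 = 0.4023
Difference = 40.23 − 34.29 = 5.94 percentage points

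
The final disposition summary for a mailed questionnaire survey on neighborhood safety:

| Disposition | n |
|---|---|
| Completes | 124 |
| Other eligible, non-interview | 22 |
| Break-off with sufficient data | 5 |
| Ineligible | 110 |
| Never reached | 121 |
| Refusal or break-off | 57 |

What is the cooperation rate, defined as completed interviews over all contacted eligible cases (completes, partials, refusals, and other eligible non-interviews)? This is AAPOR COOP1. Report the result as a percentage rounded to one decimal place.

Top → 124
Denom → 124 + 5 + 57 + 22 = 208
COOP1 = 124 / 208 = 0.5962

59.6%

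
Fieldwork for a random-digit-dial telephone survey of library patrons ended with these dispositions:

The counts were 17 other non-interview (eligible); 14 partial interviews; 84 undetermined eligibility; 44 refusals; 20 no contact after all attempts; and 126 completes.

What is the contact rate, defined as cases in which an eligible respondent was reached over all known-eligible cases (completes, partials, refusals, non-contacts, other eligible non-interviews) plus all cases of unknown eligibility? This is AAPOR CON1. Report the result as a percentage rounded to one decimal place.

65.9%

Num: 126 + 14 + 44 + 17 = 201
Denom: 126 + 14 + 44 + 20 + 17 + 84 = 305
CON1 = 201 / 305 = 0.6590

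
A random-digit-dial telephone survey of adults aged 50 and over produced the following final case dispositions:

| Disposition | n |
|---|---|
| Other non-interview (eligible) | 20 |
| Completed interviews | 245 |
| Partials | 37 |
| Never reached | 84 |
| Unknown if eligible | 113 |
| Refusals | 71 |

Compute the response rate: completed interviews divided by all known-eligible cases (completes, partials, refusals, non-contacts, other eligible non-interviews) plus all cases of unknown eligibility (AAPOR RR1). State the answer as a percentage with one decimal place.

43.0%

Top = 245
Base = 245 + 37 + 71 + 84 + 20 + 113 = 570
RR1 = 245 / 570 = 0.4298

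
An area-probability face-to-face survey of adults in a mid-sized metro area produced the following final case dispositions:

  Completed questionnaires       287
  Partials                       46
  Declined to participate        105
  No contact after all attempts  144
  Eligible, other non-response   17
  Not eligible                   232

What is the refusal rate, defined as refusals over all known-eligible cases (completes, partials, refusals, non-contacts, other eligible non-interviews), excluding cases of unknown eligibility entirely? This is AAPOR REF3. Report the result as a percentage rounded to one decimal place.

Top = 105
Denom = 287 + 46 + 105 + 144 + 17 = 599
REF3 = 105 / 599 = 0.1753

17.5%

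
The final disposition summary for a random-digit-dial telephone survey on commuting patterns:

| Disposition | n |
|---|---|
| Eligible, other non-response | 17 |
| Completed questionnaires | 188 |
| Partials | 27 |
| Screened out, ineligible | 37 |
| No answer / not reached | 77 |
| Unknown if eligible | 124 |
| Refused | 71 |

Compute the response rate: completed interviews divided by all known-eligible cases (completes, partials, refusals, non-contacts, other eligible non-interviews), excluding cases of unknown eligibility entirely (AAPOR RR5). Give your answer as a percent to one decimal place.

Num → 188
Denom → 188 + 27 + 71 + 77 + 17 = 380
RR5 = 188 / 380 = 0.4947

49.5%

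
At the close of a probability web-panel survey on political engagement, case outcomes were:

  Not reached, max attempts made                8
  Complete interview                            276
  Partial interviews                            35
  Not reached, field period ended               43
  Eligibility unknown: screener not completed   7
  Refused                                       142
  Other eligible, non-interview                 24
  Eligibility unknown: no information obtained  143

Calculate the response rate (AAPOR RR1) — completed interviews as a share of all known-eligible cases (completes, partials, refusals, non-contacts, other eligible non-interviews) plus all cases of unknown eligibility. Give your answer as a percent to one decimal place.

No contact after all attempts = 43 + 8 = 51
Unknown eligibility = 7 + 143 = 150
Num = 276
Denominator = 276 + 35 + 142 + 51 + 24 + 150 = 678
RR1 = 276 / 678 = 0.4071

40.7%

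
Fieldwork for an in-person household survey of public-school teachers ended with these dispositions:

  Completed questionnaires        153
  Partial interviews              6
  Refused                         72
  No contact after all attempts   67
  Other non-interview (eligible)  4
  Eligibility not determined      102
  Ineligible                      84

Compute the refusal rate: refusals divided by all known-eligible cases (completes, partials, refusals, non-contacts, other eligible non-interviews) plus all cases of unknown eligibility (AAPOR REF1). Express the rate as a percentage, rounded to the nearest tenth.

17.8%

Numerator → 72
Base → 153 + 6 + 72 + 67 + 4 + 102 = 404
REF1 = 72 / 404 = 0.1782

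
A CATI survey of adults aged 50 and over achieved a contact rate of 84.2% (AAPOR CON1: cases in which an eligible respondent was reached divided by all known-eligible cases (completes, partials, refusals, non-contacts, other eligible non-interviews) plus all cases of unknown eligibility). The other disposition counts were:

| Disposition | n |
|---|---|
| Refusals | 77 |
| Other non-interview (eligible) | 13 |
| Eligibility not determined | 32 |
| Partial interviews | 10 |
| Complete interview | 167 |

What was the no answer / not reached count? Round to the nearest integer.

18

Top = 167 + 10 + 77 + 13 = 267
CON1 = 267 / D = 0.842
D = 267 / 0.842 = 317.1
Other denominator terms total 299
no answer / not reached = 317.1 − 299 ≈ 18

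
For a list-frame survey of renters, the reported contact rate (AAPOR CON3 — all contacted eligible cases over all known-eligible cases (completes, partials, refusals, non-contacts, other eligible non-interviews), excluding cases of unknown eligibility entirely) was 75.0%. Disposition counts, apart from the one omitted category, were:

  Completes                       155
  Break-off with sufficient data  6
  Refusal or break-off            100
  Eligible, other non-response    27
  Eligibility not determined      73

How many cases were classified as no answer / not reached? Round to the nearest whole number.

96

Top → 155 + 6 + 100 + 27 = 288
CON3 = 288 / D = 0.750
D = 288 / 0.750 = 384.0
Remaining denominator categories sum to 288
no answer / not reached = 384.0 − 288 ≈ 96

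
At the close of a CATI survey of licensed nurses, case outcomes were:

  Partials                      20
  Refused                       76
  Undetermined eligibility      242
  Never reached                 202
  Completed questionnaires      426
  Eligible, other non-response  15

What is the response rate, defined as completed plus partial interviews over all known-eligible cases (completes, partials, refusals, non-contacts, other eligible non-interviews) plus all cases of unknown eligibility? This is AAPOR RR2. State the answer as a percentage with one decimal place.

45.5%

Numerator: 426 + 20 = 446
Base: 426 + 20 + 76 + 202 + 15 + 242 = 981
RR2 = 446 / 981 = 0.4546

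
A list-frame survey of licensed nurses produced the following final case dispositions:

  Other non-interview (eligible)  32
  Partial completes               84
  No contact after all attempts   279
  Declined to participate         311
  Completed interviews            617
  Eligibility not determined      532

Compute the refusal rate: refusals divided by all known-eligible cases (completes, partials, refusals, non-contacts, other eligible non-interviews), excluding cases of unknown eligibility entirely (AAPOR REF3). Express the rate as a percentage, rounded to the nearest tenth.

Numerator → 311
Denom → 617 + 84 + 311 + 279 + 32 = 1323
REF3 = 311 / 1323 = 0.2351

23.5%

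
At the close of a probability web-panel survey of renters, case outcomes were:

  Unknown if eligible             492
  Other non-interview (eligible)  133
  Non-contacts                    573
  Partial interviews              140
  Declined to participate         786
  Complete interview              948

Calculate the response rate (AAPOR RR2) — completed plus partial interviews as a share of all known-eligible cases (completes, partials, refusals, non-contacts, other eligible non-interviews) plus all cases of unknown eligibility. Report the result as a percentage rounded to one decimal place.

Num: 948 + 140 = 1088
Denominator: 948 + 140 + 786 + 573 + 133 + 492 = 3072
RR2 = 1088 / 3072 = 0.3542

35.4%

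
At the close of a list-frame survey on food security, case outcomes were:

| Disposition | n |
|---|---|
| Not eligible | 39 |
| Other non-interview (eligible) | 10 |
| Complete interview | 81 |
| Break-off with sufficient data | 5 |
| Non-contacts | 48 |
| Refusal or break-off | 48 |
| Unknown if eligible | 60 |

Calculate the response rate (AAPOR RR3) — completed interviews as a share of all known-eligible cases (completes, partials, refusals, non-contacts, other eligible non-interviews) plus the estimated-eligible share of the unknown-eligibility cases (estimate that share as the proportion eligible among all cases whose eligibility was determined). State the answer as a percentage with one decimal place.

Numerator = 81
Determined eligible = 81 + 5 + 48 + 48 + 10 = 192
e = 192 / (192 + 39) = 192 / 231 = 0.8312
Estimated eligible among unknowns = 0.8312 × 60 = 49.87
Denom = 192 + 49.87 = 241.87
RR3 = 81 / 241.87 = 0.3349

33.5%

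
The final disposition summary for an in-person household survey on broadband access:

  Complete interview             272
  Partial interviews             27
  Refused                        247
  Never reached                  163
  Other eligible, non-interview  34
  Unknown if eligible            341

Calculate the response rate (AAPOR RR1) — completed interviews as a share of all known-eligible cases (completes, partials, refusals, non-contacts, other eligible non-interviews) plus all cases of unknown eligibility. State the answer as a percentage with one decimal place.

Numerator → 272
Denom → 272 + 27 + 247 + 163 + 34 + 341 = 1084
RR1 = 272 / 1084 = 0.2509

25.1%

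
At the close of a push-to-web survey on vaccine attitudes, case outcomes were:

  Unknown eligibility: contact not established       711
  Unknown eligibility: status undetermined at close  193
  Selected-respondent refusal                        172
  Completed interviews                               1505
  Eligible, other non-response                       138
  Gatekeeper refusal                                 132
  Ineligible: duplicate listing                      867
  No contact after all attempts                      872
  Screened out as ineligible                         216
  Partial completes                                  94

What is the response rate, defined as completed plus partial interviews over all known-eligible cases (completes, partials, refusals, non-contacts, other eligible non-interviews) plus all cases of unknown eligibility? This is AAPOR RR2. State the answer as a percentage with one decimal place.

Declined to participate = 132 + 172 = 304
Unknown eligibility = 711 + 193 = 904
Not eligible = 216 + 867 = 1083
Num → 1505 + 94 = 1599
Denominator → 1505 + 94 + 304 + 872 + 138 + 904 = 3817
RR2 = 1599 / 3817 = 0.4189

41.9%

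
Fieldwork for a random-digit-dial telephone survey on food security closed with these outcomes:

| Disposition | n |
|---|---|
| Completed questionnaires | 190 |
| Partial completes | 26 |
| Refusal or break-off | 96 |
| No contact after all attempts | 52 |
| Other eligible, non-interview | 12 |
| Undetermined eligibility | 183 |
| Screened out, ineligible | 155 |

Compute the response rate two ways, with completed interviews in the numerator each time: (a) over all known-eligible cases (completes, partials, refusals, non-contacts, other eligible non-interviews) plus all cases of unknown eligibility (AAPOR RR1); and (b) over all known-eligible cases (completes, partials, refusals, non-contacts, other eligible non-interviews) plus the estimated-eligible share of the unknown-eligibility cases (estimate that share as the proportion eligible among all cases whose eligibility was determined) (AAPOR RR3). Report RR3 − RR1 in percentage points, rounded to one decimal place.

3.6

Top → 190
Denom → 190 + 26 + 96 + 52 + 12 + 183 = 559
RR1 = 190 / 559 = 0.3399
Known eligible → 190 + 26 + 96 + 52 + 12 = 376
e = 376 / (376 + 155) = 376 / 531 = 0.7081
Eligible share of unknowns → 0.7081 × 183 = 129.58
Denom → 376 + 129.58 = 505.58
RR3 = 190 / 505.58 = 0.3758
Difference = 37.58 − 33.99 = 3.59 percentage points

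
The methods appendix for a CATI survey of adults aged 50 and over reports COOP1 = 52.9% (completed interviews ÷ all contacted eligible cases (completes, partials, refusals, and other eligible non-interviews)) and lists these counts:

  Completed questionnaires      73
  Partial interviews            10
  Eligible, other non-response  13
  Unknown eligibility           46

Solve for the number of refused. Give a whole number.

42

COOP1 = 73 / D = 0.529
D = 73 / 0.529 = 138.0
Rest of base = 96
refused = 138.0 − 96 ≈ 42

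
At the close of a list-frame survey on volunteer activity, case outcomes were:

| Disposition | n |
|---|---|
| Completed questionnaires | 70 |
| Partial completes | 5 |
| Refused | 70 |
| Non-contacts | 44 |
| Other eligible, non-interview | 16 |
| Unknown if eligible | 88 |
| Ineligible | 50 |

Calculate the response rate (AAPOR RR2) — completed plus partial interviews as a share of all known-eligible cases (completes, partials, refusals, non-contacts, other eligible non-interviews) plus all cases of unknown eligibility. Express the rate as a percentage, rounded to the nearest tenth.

25.6%

Top: 70 + 5 = 75
Denominator: 70 + 5 + 70 + 44 + 16 + 88 = 293
RR2 = 75 / 293 = 0.2560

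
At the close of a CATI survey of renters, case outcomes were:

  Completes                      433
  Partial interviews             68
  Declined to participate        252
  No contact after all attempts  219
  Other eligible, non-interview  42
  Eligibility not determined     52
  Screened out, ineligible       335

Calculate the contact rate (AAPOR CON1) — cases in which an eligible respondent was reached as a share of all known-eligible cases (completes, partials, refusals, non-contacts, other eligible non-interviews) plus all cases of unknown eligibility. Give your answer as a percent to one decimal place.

74.6%

Top = 433 + 68 + 252 + 42 = 795
Base = 433 + 68 + 252 + 219 + 42 + 52 = 1066
CON1 = 795 / 1066 = 0.7458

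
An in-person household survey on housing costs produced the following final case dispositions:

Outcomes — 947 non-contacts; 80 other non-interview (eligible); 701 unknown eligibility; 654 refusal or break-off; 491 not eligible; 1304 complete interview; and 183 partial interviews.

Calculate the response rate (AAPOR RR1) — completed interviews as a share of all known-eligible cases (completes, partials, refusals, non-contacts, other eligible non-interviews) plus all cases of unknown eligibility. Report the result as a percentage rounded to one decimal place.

Numerator → 1304
Denom → 1304 + 183 + 654 + 947 + 80 + 701 = 3869
RR1 = 1304 / 3869 = 0.3370

33.7%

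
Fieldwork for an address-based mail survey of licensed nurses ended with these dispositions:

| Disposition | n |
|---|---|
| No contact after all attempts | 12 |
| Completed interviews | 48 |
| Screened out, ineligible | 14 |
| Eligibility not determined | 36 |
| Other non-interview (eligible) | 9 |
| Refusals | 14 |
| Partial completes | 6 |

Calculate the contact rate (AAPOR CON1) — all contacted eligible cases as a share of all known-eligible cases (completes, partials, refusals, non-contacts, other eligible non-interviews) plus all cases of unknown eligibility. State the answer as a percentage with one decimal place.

Top → 48 + 6 + 14 + 9 = 77
Denom → 48 + 6 + 14 + 12 + 9 + 36 = 125
CON1 = 77 / 125 = 0.6160

61.6%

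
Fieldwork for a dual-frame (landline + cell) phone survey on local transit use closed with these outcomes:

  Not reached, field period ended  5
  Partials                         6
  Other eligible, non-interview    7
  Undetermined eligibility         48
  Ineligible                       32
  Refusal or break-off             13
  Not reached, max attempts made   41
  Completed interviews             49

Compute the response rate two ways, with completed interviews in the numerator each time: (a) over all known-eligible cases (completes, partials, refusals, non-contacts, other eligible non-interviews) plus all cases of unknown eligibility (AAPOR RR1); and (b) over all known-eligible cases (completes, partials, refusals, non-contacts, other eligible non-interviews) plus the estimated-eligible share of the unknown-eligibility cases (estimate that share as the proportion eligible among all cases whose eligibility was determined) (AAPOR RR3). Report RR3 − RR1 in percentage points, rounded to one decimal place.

1.8

No answer / not reached = 5 + 41 = 46
Top: 49
Base: 49 + 6 + 13 + 46 + 7 + 48 = 169
RR1 = 49 / 169 = 0.2899
Determined eligible: 49 + 6 + 13 + 46 + 7 = 121
e = 121 / (121 + 32) = 121 / 153 = 0.7908
Eligible share of unknowns: 0.7908 × 48 = 37.96
Base: 121 + 37.96 = 158.96
RR3 = 49 / 158.96 = 0.3083
Difference = 30.83 − 28.99 = 1.84 percentage points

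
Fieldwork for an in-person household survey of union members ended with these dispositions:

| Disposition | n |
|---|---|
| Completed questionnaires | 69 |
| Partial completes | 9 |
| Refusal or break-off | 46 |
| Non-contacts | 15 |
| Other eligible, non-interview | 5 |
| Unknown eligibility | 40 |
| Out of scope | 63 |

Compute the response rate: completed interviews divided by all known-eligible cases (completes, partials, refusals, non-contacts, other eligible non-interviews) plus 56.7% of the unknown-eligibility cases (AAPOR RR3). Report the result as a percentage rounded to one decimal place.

Numerator → 69
Known eligible → 69 + 9 + 46 + 15 + 5 = 144
e × U → 0.5670 × 40 = 22.68
Denominator → 144 + 22.68 = 166.68
RR3 = 69 / 166.68 = 0.4140

41.4%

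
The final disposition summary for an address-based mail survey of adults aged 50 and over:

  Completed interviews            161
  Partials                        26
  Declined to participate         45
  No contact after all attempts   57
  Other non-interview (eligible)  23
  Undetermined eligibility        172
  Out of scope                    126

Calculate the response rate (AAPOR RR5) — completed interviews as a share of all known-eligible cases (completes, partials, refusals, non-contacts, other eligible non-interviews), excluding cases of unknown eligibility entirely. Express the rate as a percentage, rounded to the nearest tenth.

51.6%

Top → 161
Denom → 161 + 26 + 45 + 57 + 23 = 312
RR5 = 161 / 312 = 0.5160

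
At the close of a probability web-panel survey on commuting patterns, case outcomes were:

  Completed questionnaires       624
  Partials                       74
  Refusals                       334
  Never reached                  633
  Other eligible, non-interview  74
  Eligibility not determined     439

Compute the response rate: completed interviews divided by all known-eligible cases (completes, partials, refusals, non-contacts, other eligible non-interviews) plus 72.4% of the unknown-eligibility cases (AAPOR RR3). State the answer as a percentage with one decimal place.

Numerator → 624
Eligible (known) → 624 + 74 + 334 + 633 + 74 = 1739
Estimated eligible among unknowns → 0.7240 × 439 = 317.84
Denom → 1739 + 317.84 = 2056.84
RR3 = 624 / 2056.84 = 0.3034

30.3%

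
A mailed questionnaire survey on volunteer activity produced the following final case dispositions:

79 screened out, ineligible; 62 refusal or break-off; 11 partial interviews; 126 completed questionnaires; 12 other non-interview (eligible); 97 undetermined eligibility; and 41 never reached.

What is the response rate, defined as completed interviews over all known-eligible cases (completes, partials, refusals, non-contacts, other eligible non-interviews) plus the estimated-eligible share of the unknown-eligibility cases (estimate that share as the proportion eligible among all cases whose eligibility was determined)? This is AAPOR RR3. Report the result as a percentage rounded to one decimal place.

Top → 126
Known eligible → 126 + 11 + 62 + 41 + 12 = 252
e = 252 / (252 + 79) = 252 / 331 = 0.7613
Estimated eligible among unknowns → 0.7613 × 97 = 73.85
Base → 252 + 73.85 = 325.85
RR3 = 126 / 325.85 = 0.3867

38.7%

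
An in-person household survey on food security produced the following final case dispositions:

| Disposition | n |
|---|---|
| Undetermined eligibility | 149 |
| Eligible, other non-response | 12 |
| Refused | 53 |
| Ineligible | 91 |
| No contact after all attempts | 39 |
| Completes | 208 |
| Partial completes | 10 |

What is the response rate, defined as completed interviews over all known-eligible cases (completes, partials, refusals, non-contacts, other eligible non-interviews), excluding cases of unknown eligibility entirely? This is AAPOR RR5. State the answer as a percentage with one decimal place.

Top = 208
Denom = 208 + 10 + 53 + 39 + 12 = 322
RR5 = 208 / 322 = 0.6460

64.6%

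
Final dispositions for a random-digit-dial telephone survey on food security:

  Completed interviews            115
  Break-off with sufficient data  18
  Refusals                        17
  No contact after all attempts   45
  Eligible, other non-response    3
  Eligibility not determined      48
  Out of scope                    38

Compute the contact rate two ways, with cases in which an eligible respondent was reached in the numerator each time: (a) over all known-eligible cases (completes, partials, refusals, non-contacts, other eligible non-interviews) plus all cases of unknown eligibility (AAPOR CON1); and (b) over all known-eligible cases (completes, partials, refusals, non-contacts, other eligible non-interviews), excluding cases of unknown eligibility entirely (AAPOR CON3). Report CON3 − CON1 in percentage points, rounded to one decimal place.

15.1

Num → 115 + 18 + 17 + 3 = 153
Denominator → 115 + 18 + 17 + 45 + 3 + 48 = 246
CON1 = 153 / 246 = 0.6220
Denominator → 115 + 18 + 17 + 45 + 3 = 198
CON3 = 153 / 198 = 0.7727
Difference = 77.27 − 62.20 = 15.07 percentage points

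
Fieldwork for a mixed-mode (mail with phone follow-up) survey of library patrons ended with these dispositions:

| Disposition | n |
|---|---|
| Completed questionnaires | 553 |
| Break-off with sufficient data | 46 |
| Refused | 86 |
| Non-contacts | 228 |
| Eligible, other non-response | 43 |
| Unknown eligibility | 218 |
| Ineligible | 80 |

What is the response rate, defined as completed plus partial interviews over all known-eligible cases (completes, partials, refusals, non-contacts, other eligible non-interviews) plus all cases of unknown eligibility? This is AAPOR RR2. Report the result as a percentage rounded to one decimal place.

51.0%

Num = 553 + 46 = 599
Denom = 553 + 46 + 86 + 228 + 43 + 218 = 1174
RR2 = 599 / 1174 = 0.5102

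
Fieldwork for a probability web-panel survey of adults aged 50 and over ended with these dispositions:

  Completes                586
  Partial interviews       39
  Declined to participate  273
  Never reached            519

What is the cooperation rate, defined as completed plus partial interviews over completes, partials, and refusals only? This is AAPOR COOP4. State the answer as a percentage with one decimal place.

69.6%

Num: 586 + 39 = 625
Base: 586 + 39 + 273 = 898
COOP4 = 625 / 898 = 0.6960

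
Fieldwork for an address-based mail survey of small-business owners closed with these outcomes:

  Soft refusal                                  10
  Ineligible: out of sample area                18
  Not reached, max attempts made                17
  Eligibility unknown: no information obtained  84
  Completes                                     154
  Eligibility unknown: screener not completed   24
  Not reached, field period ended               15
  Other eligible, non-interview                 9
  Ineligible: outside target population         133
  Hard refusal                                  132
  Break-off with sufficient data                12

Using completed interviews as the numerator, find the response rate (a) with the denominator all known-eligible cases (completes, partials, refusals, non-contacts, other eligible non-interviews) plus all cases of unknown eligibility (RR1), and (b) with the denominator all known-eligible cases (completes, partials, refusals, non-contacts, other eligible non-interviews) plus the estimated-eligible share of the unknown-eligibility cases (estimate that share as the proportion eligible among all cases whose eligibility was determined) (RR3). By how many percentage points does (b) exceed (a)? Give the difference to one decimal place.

Refusals = 132 + 10 = 142
No contact after all attempts = 15 + 17 = 32
Undetermined eligibility = 24 + 84 = 108
Out of scope = 133 + 18 = 151
Num: 154
Denominator: 154 + 12 + 142 + 32 + 9 + 108 = 457
RR1 = 154 / 457 = 0.3370
Known eligible: 154 + 12 + 142 + 32 + 9 = 349
e = 349 / (349 + 151) = 349 / 500 = 0.6980
Eligible share of unknowns: 0.6980 × 108 = 75.38
Denominator: 349 + 75.38 = 424.38
RR3 = 154 / 424.38 = 0.3629
Difference = 36.29 − 33.70 = 2.59 percentage points

2.6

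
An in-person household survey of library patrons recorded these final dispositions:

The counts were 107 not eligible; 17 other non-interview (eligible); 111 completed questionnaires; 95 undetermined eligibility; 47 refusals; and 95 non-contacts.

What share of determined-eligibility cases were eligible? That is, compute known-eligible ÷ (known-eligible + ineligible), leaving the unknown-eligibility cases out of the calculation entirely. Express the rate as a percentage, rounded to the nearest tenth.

Eligible (known): 111 + 47 + 95 + 17 = 270
e = 270 / (270 + 107) = 270 / 377 = 0.7162

71.6%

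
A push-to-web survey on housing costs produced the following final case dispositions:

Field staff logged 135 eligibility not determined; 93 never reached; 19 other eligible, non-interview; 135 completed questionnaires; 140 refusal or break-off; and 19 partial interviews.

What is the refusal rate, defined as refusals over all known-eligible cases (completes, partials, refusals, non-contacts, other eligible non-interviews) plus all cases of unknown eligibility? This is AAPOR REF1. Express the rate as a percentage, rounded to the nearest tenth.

25.9%

Num: 140
Denom: 135 + 19 + 140 + 93 + 19 + 135 = 541
REF1 = 140 / 541 = 0.2588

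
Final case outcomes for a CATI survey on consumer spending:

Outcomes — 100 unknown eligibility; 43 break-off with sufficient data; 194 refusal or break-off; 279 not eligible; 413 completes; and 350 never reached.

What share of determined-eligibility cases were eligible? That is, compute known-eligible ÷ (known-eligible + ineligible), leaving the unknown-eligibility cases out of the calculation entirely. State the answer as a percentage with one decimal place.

Known eligible = 413 + 43 + 194 + 350 = 1000
e = 1000 / (1000 + 279) = 1000 / 1279 = 0.7819

78.2%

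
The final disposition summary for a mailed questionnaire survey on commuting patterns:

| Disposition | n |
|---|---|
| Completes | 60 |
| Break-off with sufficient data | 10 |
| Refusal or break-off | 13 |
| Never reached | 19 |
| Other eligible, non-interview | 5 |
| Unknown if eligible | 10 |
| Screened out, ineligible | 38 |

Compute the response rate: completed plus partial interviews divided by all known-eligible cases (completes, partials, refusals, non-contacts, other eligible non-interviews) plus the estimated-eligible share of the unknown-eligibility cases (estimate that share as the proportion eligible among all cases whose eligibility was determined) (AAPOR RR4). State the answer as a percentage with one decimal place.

Top → 60 + 10 = 70
Eligible (known) → 60 + 10 + 13 + 19 + 5 = 107
e = 107 / (107 + 38) = 107 / 145 = 0.7379
e × U → 0.7379 × 10 = 7.38
Denom → 107 + 7.38 = 114.38
RR4 = 70 / 114.38 = 0.6120

61.2%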